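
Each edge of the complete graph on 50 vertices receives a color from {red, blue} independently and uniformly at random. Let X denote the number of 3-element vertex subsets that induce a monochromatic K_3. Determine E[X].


Let X = Σ_S X_S over the C(50, 3) = 19600 subsets S of size 3, where X_S = 1 if the K_3 on S is monochromatic.
For a fixed S, the K_3 on S has C(3, 2) = 3 edges. P[all 3 edges red] = (1/2)^3, and likewise for blue, so P[monochromatic] = 2·(1/2)^3 = 2^{1 − 3} = 1/4.
By linearity: E[X] = C(50, 3) · 2^{1 − 3} = 19600 · 1/4 = 4900.
Numerically: E[X] ≈ 4900.0000.

E[X] = C(50,3)·2^(1−C(3,2)) = 4900 ≈ 4900.0000.


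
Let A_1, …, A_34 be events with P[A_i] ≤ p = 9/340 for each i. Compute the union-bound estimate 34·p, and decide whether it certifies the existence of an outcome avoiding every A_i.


Union bound: P[∪_{i=1}^{34} A_i] ≤ Σ_i P[A_i] ≤ 34·p = 34·(9/340) = 9/10.
Numerically: 9/10 ≈ 0.900.
Is 9/10 < 1? YES.
Since P[∪ A_i] ≤ 9/10 < 1, the complement has P[∩ A_i^c] ≥ 1 − 9/10 = 1/10 > 0, so some outcome avoids every A_i.

34·p = 9/10 ≈ 0.900; existence CERTIFIED by the union bound.


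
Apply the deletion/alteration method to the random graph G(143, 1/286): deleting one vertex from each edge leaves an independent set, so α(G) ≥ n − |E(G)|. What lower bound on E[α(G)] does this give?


E[|E(G)|] = C(143, 2)·p = 10153 · (1/286) = 71/2.
E[α(G)] ≥ n − E[|E(G)|] = 143 − 71/2 = 215/2.
Numerically: ≈ 107.5000.
(This is only a lower bound; the true E[α(G)] may be larger.)

E[α(G)] ≥ 215/2 ≈ 107.5000.


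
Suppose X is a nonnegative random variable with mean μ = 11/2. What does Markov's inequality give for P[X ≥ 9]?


μ = E[X] = 11/2, a = 9.
Markov: P[X ≥ 9] ≤ μ/a = (11/2)/9 = 11/18.
Numerically: ≈ 0.61111.
(Since a = 9 > μ = 5.50000, the bound 11/18 is < 1 and informative.)

P[X ≥ 9] ≤ 11/18 ≈ 0.61111.


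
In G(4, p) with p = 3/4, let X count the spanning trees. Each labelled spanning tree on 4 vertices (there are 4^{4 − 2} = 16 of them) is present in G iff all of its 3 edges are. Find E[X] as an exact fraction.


K_4 has 4^{4 − 2} = 16 labelled spanning trees.
For each such spanning tree H, let X_H = 1 if all 3 edges of H are present in G. Then P[X_H = 1] = p^{3} = (3/4)^{3} = 27/64.
Summing the indicators: E[X] = Σ_H E[X_H] = 16 · p^{3} = 16 · 27/64 = 27/4.
Numerically: E[X] ≈ 6.75.

E[X] = 16 · (3/4)^{3} = 27/4 ≈ 6.75.


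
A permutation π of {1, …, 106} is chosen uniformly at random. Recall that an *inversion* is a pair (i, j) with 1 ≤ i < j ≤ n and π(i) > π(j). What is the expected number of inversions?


Write X = Σ X_I over the C(106, 2) = 5565 pairs i < j, with X_I the indicator of one inversion.
There are 5565 indicators.
For each fixed pair i < j, the values π(i) and π(j) are two distinct elements of {1, …, 106} in uniformly random order; by symmetry P[π(i) > π(j)] = 1/2.
By linearity: E[X] = 5565 · (1/2) = C(106, 2) · (1/2) = 5565/2 = 5565/2 ≈ 2782.50000.

E[X] = 5565/2 = 2782.50000.


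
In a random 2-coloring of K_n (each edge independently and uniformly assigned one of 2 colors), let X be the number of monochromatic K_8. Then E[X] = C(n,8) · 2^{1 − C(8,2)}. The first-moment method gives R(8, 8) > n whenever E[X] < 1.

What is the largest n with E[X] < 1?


We need C(n, 8) · 2^{1 − 28} < 1, i.e. C(n, 8) < 2^{28 − 1} = 134217728.
Check values of n near the boundary:
  n = 41: C(41, 8) = 95548245; 95548245 < 134217728? YES
  n = 42: C(42, 8) = 118030185; 118030185 < 134217728? YES
  n = 43: C(43, 8) = 145008513; 145008513 < 134217728? NO
  n = 44: C(44, 8) = 177232627; 177232627 < 134217728? NO
  n = 45: C(45, 8) = 215553195; 215553195 < 134217728? NO
The largest n with C(n, 8) < 134217728 is n = 42 (where E[X] = 118030185/134217728 ≈ 0.8793934). Hence R(8, 8) > 42, i.e. R(8, 8) ≥ 43.

Largest n = 42; hence R(8, 8) > 42.


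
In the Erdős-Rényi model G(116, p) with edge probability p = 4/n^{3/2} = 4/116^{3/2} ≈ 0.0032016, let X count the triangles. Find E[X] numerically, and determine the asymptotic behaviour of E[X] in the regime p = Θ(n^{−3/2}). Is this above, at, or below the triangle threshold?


Number of potential triangles: C(116, 3) = 253460.
Each occurs with probability p³ ≈ (0.0032016)³ ≈ 3.2818522e-08.
By linearity: E[X] = C(116, 3)·p³ ≈ 253460 · 3.2818522e-08 ≈ 0.00832.
Since α = 3/2 > 1, p = c/n^{3/2} = o(1/n) is below the triangle threshold p ~ 1/n. Asymptotically E[X] ~ (c³/6)·n^{3(1−α)} = (4³/6)·n^{-1.5} → 0, so by Markov's inequality G has no triangles w.h.p.

E[X] ≈ 0.00832; in regime p = Θ(1/n^{3/2}) E[X] tends to 0 (below the triangle threshold p ~ 1/n).


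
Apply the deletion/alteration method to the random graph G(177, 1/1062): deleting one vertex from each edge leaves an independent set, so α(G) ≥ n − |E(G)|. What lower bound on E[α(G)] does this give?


E[|E(G)|] = C(177, 2)·p = 15576 · (1/1062) = 44/3.
E[α(G)] ≥ n − E[|E(G)|] = 177 − 44/3 = 487/3.
Numerically: ≈ 162.3333.
(This is only a lower bound; the true E[α(G)] may be larger.)

E[α(G)] ≥ 487/3 ≈ 162.3333.


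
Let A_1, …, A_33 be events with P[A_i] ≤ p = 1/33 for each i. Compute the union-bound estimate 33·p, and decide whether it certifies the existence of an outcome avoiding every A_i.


Union bound: P[∪_{i=1}^{33} A_i] ≤ Σ_i P[A_i] ≤ 33·p = 33·(1/33) = 1.
Numerically: 1 ≈ 1.000000.
Is 1 < 1? NO.
Since the bound 1 is ≥ 1, the union bound is uninformative here; it does NOT by itself certify existence.

33·p = 1 ≈ 1.000000; existence NOT certified by the union bound.


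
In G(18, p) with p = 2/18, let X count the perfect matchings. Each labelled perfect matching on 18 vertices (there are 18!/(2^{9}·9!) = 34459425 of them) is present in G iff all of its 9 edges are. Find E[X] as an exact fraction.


K_18 has 18!/(2^{9}·9!) = 34459425 labelled perfect matchings.
For each such perfect matching H, let X_H = 1 if all 9 edges of H are present in G. Then P[X_H = 1] = p^{9} = (1/9)^{9} = 1/387420489.
Summing the indicators: E[X] = Σ_H E[X_H] = 34459425 · p^{9} = 34459425 · 1/387420489 = 425425/4782969.
Numerically: E[X] ≈ 0.088946.

E[X] = 34459425 · (1/9)^{9} = 425425/4782969 ≈ 0.088946.


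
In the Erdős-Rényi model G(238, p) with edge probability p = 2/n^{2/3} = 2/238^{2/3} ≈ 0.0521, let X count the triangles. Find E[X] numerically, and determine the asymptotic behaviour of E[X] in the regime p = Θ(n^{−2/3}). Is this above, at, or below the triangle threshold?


Number of potential triangles: C(238, 3) = 2218636.
Each occurs with probability p³ ≈ (0.0521)³ ≈ 1.41233e-04.
By linearity: E[X] = C(238, 3)·p³ ≈ 2218636 · 1.41233e-04 ≈ 313.345.
Since α = 2/3 < 1, p = c/n^{2/3} ≫ 1/n is above the triangle threshold p ~ 1/n. Asymptotically E[X] ~ (c³/6)·n^{3(1−α)} = (2³/6)·n^{1} → ∞; triangles are abundant w.h.p.

E[X] ≈ 313.345; in regime p = Θ(1/n^{2/3}) E[X] diverges (above the triangle threshold p ~ 1/n).


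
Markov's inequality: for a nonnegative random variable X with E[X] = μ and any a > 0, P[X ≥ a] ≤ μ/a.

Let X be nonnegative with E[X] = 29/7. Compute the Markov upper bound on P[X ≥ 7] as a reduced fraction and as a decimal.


μ = E[X] = 29/7, a = 7.
Markov: P[X ≥ 7] ≤ μ/a = (29/7)/7 = 29/49.
Numerically: ≈ 0.591837.
(Since a = 7 > μ = 4.142857, the bound 29/49 is < 1 and informative.)

P[X ≥ 7] ≤ 29/49 ≈ 0.591837.


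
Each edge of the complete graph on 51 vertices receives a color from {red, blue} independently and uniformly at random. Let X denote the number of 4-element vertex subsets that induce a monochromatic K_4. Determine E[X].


Let X = Σ_S X_S over the C(51, 4) = 249900 subsets S of size 4, where X_S = 1 if the K_4 on S is monochromatic.
For a fixed S, the K_4 on S has C(4, 2) = 6 edges. P[all 6 edges red] = (1/2)^6, and likewise for blue, so P[monochromatic] = 2·(1/2)^6 = 2^{1 − 6} = 1/32.
By linearity: E[X] = C(51, 4) · 2^{1 − 6} = 249900 · 1/32 = 62475/8.
Numerically: E[X] ≈ 7809.375.

E[X] = C(51,4)·2^(1−C(4,2)) = 62475/8 ≈ 7809.375.


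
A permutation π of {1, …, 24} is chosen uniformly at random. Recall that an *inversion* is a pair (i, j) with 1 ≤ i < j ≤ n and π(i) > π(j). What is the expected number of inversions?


Write X = Σ X_I over the C(24, 2) = 276 pairs i < j, with X_I the indicator of one inversion.
There are 276 indicators.
For each fixed pair i < j, the values π(i) and π(j) are two distinct elements of {1, …, 24} in uniformly random order; by symmetry P[π(i) > π(j)] = 1/2.
By linearity: E[X] = 276 · (1/2) = C(24, 2) · (1/2) = 276/2 = 138 ≈ 138.0000.

E[X] = 138 = 138.0000.


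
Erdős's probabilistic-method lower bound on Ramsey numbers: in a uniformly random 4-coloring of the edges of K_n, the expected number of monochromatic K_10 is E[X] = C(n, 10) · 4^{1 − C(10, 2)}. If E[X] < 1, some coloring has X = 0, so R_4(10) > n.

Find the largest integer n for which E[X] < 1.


We need C(n, 10) · 4^{1 − 45} < 1, i.e. C(n, 10) < 4^{45 − 1} = 309485009821345068724781056.
Check values of n near the boundary:
  n = 2022: C(2022, 10) = 307870445231474093395937796; 307870445231474093395937796 < 309485009821345068724781056? YES
  n = 2023: C(2023, 10) = 309399856285778485315440716; 309399856285778485315440716 < 309485009821345068724781056? YES
  n = 2024: C(2024, 10) = 310936101848269937576192656; 310936101848269937576192656 < 309485009821345068724781056? NO
The largest n with C(n, 10) < 309485009821345068724781056 is n = 2023 (where E[X] = 77349964071444621328860179/77371252455336267181195264 ≈ 0.99972). Hence R_4(10) > 2023, i.e. R_4(10) ≥ 2024.

Largest n = 2023; hence R_4(10) > 2023.


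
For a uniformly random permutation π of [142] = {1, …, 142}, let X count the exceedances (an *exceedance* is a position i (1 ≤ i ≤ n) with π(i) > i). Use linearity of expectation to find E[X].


Write X = Σ_{i=1}^{142} X_i, where X_i = 1_{π(i) > i}.
For each fixed i, π(i) is uniform over {1, …, 142} (marginal of a uniform permutation), so P[π(i) > i] = (n − i)/n. Summing: Σ_{i=1}^{142} (n − i)/n = (0 + 1 + … + 141)/142 = 142(142 − 1)/(2·142) = (142 − 1)/2.
Hence E[X] = Σ_{i=1}^{142} (142 − i)/142 = 141/2 ≈ 70.500000.

E[X] = 141/2 = 70.500000.


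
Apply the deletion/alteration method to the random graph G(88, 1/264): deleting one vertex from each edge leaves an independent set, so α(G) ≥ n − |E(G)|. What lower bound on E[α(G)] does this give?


E[|E(G)|] = C(88, 2)·p = 3828 · (1/264) = 29/2.
E[α(G)] ≥ n − E[|E(G)|] = 88 − 29/2 = 147/2.
Numerically: ≈ 73.500.
(This is only a lower bound; the true E[α(G)] may be larger.)

E[α(G)] ≥ 147/2 ≈ 73.500.


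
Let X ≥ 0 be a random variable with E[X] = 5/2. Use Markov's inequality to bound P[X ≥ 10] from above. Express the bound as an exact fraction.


μ = E[X] = 5/2, a = 10.
Markov: P[X ≥ 10] ≤ μ/a = (5/2)/10 = 1/4.
Numerically: ≈ 0.250.
(Since a = 10 > μ = 2.500, the bound 1/4 is < 1 and informative.)

P[X ≥ 10] ≤ 1/4 ≈ 0.250.


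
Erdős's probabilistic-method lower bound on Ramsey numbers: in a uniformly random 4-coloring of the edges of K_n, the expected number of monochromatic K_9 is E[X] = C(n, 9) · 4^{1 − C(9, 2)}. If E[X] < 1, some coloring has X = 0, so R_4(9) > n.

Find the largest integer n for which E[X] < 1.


We need C(n, 9) · 4^{1 − 36} < 1, i.e. C(n, 9) < 4^{36 − 1} = 1180591620717411303424.
Check values of n near the boundary:
  n = 913: C(913, 9) = 1167605542753639808390; 1167605542753639808390 < 1180591620717411303424? YES
  n = 914: C(914, 9) = 1179217089587653905932; 1179217089587653905932 < 1180591620717411303424? YES
  n = 915: C(915, 9) = 1190931166636537885130; 1190931166636537885130 < 1180591620717411303424? NO
  n = 916: C(916, 9) = 1202748565202942340440; 1202748565202942340440 < 1180591620717411303424? NO
The largest n with C(n, 9) < 1180591620717411303424 is n = 914 (where E[X] = 294804272396913476483/295147905179352825856 ≈ 0.9988357). Hence R_4(9) > 914, i.e. R_4(9) ≥ 915.

Largest n = 914; hence R_4(9) > 914.


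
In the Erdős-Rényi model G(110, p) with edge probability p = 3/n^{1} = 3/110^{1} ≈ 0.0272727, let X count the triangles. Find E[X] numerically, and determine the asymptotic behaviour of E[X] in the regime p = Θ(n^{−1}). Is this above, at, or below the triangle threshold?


Number of potential triangles: C(110, 3) = 215820.
Each occurs with probability p³ ≈ (0.0272727)³ ≈ 2.02854996e-05.
By linearity: E[X] = C(110, 3)·p³ ≈ 215820 · 2.02854996e-05 ≈ 4.378017.
Here α = 1, so p = 3/n is exactly at the triangle threshold p ~ 1/n. Asymptotically E[X] → c³/6 = 3³/6 = 9/2 ≈ 4.500000, a bounded constant. In this regime the triangle count is asymptotically Poisson(c³/6).

E[X] ≈ 4.378017; in regime p = Θ(1/n^{1}) E[X] stays bounded (at the triangle threshold p ~ 1/n).


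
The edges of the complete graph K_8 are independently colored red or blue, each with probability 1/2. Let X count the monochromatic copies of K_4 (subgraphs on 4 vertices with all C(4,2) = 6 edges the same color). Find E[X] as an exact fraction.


Let X = Σ_S X_S over the C(8, 4) = 70 subsets S of size 4, where X_S = 1 if the K_4 on S is monochromatic.
For a fixed S, the K_4 on S has C(4, 2) = 6 edges. P[all 6 edges red] = (1/2)^6, and likewise for blue, so P[monochromatic] = 2·(1/2)^6 = 2^{1 − 6} = 1/32.
By linearity of expectation: E[X] = C(8, 4) · 2^{1 − 6} = 70 · 1/32 = 35/16.
Numerically: E[X] ≈ 2.187500.

E[X] = C(8,4)·2^(1−C(4,2)) = 35/16 ≈ 2.187500.


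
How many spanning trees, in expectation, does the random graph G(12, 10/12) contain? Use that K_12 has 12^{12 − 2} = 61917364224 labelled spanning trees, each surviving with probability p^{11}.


K_12 has 12^{12 − 2} = 61917364224 labelled spanning trees.
For each such spanning tree H, let X_H = 1 if all 11 edges of H are present in G. Then P[X_H = 1] = p^{11} = (5/6)^{11} = 48828125/362797056.
Summing the indicators: E[X] = Σ_H E[X_H] = 61917364224 · p^{11} = 61917364224 · 48828125/362797056 = 25000000000/3.
Numerically: E[X] ≈ 8.33333e+09.

E[X] = 61917364224 · (5/6)^{11} = 25000000000/3 ≈ 8.33333e+09.


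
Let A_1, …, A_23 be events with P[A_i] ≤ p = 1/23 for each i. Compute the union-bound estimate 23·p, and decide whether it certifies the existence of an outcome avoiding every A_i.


Union bound: P[∪_{i=1}^{23} A_i] ≤ Σ_i P[A_i] ≤ 23·p = 23·(1/23) = 1.
Numerically: 1 ≈ 1.000000.
Is 1 < 1? NO.
Since the bound 1 is ≥ 1, the union bound is uninformative here; it does NOT by itself certify existence.

23·p = 1 ≈ 1.000000; existence NOT certified by the union bound.


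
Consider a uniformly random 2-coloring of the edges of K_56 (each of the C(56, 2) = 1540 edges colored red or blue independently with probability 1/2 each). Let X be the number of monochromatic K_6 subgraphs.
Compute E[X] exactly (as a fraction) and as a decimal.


Let X = Σ_S X_S over the C(56, 6) = 32468436 subsets S of size 6, where X_S = 1 if the K_6 on S is monochromatic.
For a fixed S, the K_6 on S has C(6, 2) = 15 edges. P[all 15 edges red] = (1/2)^15, and likewise for blue, so P[monochromatic] = 2·(1/2)^15 = 2^{1 − 15} = 1/16384.
By linearity: E[X] = C(56, 6) · 2^{1 − 15} = 32468436 · 1/16384 = 8117109/4096.
Numerically: E[X] ≈ 1981.71606.

E[X] = C(56,6)·2^(1−C(6,2)) = 8117109/4096 ≈ 1981.71606.


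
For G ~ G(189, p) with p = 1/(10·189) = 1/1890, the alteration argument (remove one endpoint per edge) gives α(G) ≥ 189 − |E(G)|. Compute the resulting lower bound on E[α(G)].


E[|E(G)|] = C(189, 2)·p = 17766 · (1/1890) = 47/5.
E[α(G)] ≥ n − E[|E(G)|] = 189 − 47/5 = 898/5.
Numerically: ≈ 179.600.
(This is only a lower bound; the true E[α(G)] may be larger.)

E[α(G)] ≥ 898/5 ≈ 179.600.


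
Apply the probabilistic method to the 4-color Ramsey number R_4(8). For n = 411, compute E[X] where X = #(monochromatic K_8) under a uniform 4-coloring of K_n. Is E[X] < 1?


E[X] = C(411, 8) · 4^{1 − 28} = 18855821462126715 · 4^{−27} = 18855821462126715/18014398509481984.
As a reduced fraction: E[X] = 18855821462126715/18014398509481984 ≈ 1.0467084.
Is E[X] < 1? NO.
Since E[X] ≥ 1, the first-moment bound is inconclusive at n = 411; it does NOT by itself certify R_4(8) > 411.

E[X] = 18855821462126715/18014398509481984 ≈ 1.0467084; E[X] ≥ 1; first-moment method inconclusive here.


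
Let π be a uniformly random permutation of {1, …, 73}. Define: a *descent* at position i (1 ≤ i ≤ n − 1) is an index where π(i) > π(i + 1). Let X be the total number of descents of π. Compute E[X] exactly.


Write X = Σ X_I over i = 1, …, 72, with X_I the indicator of one descent.
There are 72 indicators.
For each fixed i, the pair (π(i), π(i+1)) is a uniformly random ordered pair of distinct values from {1, …, 73}; by symmetry P[π(i) > π(i+1)] = 1/2.
By linearity: E[X] = 72 · (1/2) = (73 − 1) · (1/2) = 36 ≈ 36.000.

E[X] = 36 = 36.000.


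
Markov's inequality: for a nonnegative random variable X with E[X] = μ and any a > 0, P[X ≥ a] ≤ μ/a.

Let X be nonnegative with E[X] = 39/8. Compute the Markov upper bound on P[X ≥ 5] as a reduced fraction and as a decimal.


μ = E[X] = 39/8, a = 5.
Markov: P[X ≥ 5] ≤ μ/a = (39/8)/5 = 39/40.
Numerically: ≈ 0.9750.
(Since a = 5 > μ = 4.8750, the bound 39/40 is < 1 and informative.)

P[X ≥ 5] ≤ 39/40 ≈ 0.9750.


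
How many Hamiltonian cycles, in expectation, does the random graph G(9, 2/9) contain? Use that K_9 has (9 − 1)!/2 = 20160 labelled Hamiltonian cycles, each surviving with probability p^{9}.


K_9 has (9 − 1)!/2 = 20160 labelled Hamiltonian cycles.
For each such Hamiltonian cycle H, let X_H = 1 if all 9 edges of H are present in G. Then P[X_H = 1] = p^{9} = (2/9)^{9} = 512/387420489.
By linearity: E[X] = Σ_H E[X_H] = 20160 · p^{9} = 20160 · 512/387420489 = 1146880/43046721.
Numerically: E[X] ≈ 0.0266427.

E[X] = 20160 · (2/9)^{9} = 1146880/43046721 ≈ 0.0266427.


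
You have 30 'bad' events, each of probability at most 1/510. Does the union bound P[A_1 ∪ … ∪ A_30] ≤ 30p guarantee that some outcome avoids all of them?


Union bound: P[∪_{i=1}^{30} A_i] ≤ Σ_i P[A_i] ≤ 30·p = 30·(1/510) = 1/17.
Numerically: 1/17 ≈ 0.05882.
Is 1/17 < 1? YES.
Since P[∪ A_i] ≤ 1/17 < 1, the complement has P[∩ A_i^c] ≥ 1 − 1/17 = 16/17 > 0, so some outcome avoids every A_i.

30·p = 1/17 ≈ 0.05882; existence CERTIFIED by the union bound.


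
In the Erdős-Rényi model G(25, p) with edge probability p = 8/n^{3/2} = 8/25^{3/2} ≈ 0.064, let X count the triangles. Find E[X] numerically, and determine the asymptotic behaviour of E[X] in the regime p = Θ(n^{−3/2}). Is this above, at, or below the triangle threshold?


Number of potential triangles: C(25, 3) = 2300.
Each occurs with probability p³ ≈ (0.064)³ ≈ 2.6214400e-04.
By linearity: E[X] = C(25, 3)·p³ ≈ 2300 · 2.6214400e-04 ≈ 0.60293.
Since α = 3/2 > 1, p = c/n^{3/2} = o(1/n) is below the triangle threshold p ~ 1/n. Asymptotically E[X] ~ (c³/6)·n^{3(1−α)} = (8³/6)·n^{-1.5} → 0, so by Markov's inequality G has no triangles w.h.p.

E[X] ≈ 0.60293; in regime p = Θ(1/n^{3/2}) E[X] tends to 0 (below the triangle threshold p ~ 1/n).


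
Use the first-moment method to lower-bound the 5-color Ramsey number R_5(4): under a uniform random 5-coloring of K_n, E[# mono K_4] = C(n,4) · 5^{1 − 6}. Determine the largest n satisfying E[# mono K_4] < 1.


We need C(n, 4) · 5^{1 − 6} < 1, i.e. C(n, 4) < 5^{6 − 1} = 3125.
Check values of n near the boundary:
  n = 15: C(15, 4) = 1365; 1365 < 3125? YES
  n = 16: C(16, 4) = 1820; 1820 < 3125? YES
  n = 17: C(17, 4) = 2380; 2380 < 3125? YES
  n = 18: C(18, 4) = 3060; 3060 < 3125? YES
  n = 19: C(19, 4) = 3876; 3876 < 3125? NO
  n = 20: C(20, 4) = 4845; 4845 < 3125? NO
  n = 21: C(21, 4) = 5985; 5985 < 3125? NO
The largest n with C(n, 4) < 3125 is n = 18 (where E[X] = 612/625 ≈ 0.979200). Hence R_5(4) > 18, i.e. R_5(4) ≥ 19.

Largest n = 18; hence R_5(4) > 18.


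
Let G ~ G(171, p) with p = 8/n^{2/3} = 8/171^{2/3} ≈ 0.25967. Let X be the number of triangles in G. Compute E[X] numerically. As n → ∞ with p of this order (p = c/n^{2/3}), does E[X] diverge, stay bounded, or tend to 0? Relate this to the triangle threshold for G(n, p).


Number of potential triangles: C(171, 3) = 818805.
Each occurs with probability p³ ≈ (0.25967)³ ≈ 1.7509661e-02.
By linearity: E[X] = C(171, 3)·p³ ≈ 818805 · 1.7509661e-02 ≈ 14336.99805.
Since α = 2/3 < 1, p = c/n^{2/3} ≫ 1/n is above the triangle threshold p ~ 1/n. Asymptotically E[X] ~ (c³/6)·n^{3(1−α)} = (8³/6)·n^{1} → ∞; triangles are abundant w.h.p.

E[X] ≈ 14336.99805; in regime p = Θ(1/n^{2/3}) E[X] diverges (above the triangle threshold p ~ 1/n).


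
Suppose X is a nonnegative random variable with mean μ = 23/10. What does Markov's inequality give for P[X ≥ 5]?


μ = E[X] = 23/10, a = 5.
Markov: P[X ≥ 5] ≤ μ/a = (23/10)/5 = 23/50.
Numerically: ≈ 0.4600.
(Since a = 5 > μ = 2.3000, the bound 23/50 is < 1 and informative.)

P[X ≥ 5] ≤ 23/50 ≈ 0.4600.


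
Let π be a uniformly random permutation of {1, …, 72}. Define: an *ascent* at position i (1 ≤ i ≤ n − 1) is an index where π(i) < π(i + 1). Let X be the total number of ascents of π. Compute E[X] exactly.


Write X = Σ X_I over i = 1, …, 71, with X_I the indicator of one ascent.
There are 71 indicators.
For each fixed i, the pair (π(i), π(i+1)) is a uniformly random ordered pair of distinct values from {1, …, 72}; by symmetry P[π(i) < π(i+1)] = 1/2.
By linearity: E[X] = 71 · (1/2) = (72 − 1) · (1/2) = 71/2 ≈ 35.500.

E[X] = 71/2 = 35.500.


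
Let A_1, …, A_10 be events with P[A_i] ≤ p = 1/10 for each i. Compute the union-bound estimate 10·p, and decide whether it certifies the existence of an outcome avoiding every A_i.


Union bound: P[∪_{i=1}^{10} A_i] ≤ Σ_i P[A_i] ≤ 10·p = 10·(1/10) = 1.
Numerically: 1 ≈ 1.0000000.
Is 1 < 1? NO.
Since the bound 1 is ≥ 1, the union bound is uninformative here; it does NOT by itself certify existence.

10·p = 1 ≈ 1.0000000; existence NOT certified by the union bound.


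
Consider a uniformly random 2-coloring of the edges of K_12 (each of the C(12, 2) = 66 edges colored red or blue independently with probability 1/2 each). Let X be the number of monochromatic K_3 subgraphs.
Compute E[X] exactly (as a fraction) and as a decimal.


Let X = Σ_S X_S over the C(12, 3) = 220 subsets S of size 3, where X_S = 1 if the K_3 on S is monochromatic.
For a fixed S, the K_3 on S has C(3, 2) = 3 edges. P[all 3 edges red] = (1/2)^3, and likewise for blue, so P[monochromatic] = 2·(1/2)^3 = 2^{1 − 3} = 1/4.
By linearity of expectation: E[X] = C(12, 3) · 2^{1 − 3} = 220 · 1/4 = 55.
Numerically: E[X] ≈ 55.000000.

E[X] = C(12,3)·2^(1−C(3,2)) = 55 ≈ 55.000000.


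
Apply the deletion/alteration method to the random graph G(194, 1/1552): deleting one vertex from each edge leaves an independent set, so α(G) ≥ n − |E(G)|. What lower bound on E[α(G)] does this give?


E[|E(G)|] = C(194, 2)·p = 18721 · (1/1552) = 193/16.
E[α(G)] ≥ n − E[|E(G)|] = 194 − 193/16 = 2911/16.
Numerically: ≈ 181.93750.
(This is only a lower bound; the true E[α(G)] may be larger.)

E[α(G)] ≥ 2911/16 ≈ 181.93750.


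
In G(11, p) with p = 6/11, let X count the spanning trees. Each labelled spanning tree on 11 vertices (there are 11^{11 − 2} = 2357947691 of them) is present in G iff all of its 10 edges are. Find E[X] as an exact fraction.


K_11 has 11^{11 − 2} = 2357947691 labelled spanning trees.
For each such spanning tree H, let X_H = 1 if all 10 edges of H are present in G. Then P[X_H = 1] = p^{10} = (6/11)^{10} = 60466176/25937424601.
Summing the indicators: E[X] = Σ_H E[X_H] = 2357947691 · p^{10} = 2357947691 · 60466176/25937424601 = 60466176/11.
Numerically: E[X] ≈ 5.4969e+06.

E[X] = 2357947691 · (6/11)^{10} = 60466176/11 ≈ 5.4969e+06.


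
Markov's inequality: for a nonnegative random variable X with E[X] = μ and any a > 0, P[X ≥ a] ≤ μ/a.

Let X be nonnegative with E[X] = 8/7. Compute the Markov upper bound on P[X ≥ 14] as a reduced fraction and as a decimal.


μ = E[X] = 8/7, a = 14.
Markov: P[X ≥ 14] ≤ μ/a = (8/7)/14 = 4/49.
Numerically: ≈ 0.0816.
(Since a = 14 > μ = 1.1429, the bound 4/49 is < 1 and informative.)

P[X ≥ 14] ≤ 4/49 ≈ 0.0816.


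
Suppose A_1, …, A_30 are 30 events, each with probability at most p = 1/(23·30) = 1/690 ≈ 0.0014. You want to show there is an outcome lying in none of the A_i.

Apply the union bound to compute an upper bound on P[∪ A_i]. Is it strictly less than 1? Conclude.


Union bound: P[∪_{i=1}^{30} A_i] ≤ Σ_i P[A_i] ≤ 30·p = 30·(1/690) = 1/23.
Numerically: 1/23 ≈ 0.0435.
Is 1/23 < 1? YES.
Since P[∪ A_i] ≤ 1/23 < 1, the complement has P[∩ A_i^c] ≥ 1 − 1/23 = 22/23 > 0, so some outcome avoids every A_i.

30·p = 1/23 ≈ 0.0435; existence CERTIFIED by the union bound.


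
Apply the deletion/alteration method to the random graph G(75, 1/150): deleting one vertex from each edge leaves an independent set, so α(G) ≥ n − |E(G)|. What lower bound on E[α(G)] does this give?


E[|E(G)|] = C(75, 2)·p = 2775 · (1/150) = 37/2.
E[α(G)] ≥ n − E[|E(G)|] = 75 − 37/2 = 113/2.
Numerically: ≈ 56.50000.
(This is only a lower bound; the true E[α(G)] may be larger.)

E[α(G)] ≥ 113/2 ≈ 56.50000.


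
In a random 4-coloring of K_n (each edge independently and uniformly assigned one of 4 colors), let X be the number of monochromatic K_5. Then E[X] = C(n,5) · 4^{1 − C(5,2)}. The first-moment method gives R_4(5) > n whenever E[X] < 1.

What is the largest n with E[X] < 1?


We need C(n, 5) · 4^{1 − 10} < 1, i.e. C(n, 5) < 4^{10 − 1} = 262144.
Check values of n near the boundary:
  n = 32: C(32, 5) = 201376; 201376 < 262144? YES
  n = 33: C(33, 5) = 237336; 237336 < 262144? YES
  n = 34: C(34, 5) = 278256; 278256 < 262144? NO
  n = 35: C(35, 5) = 324632; 324632 < 262144? NO
The largest n with C(n, 5) < 262144 is n = 33 (where E[X] = 29667/32768 ≈ 0.905). Hence R_4(5) > 33, i.e. R_4(5) ≥ 34.

Largest n = 33; hence R_4(5) > 33.


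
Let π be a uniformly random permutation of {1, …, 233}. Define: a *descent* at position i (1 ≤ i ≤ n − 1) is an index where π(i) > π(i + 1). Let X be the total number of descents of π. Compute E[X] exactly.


Write X = Σ X_I over i = 1, …, 232, with X_I the indicator of one descent.
There are 232 indicators.
For each fixed i, the pair (π(i), π(i+1)) is a uniformly random ordered pair of distinct values from {1, …, 233}; by symmetry P[π(i) > π(i+1)] = 1/2.
By linearity: E[X] = 232 · (1/2) = (233 − 1) · (1/2) = 116 ≈ 116.000000.

E[X] = 116 = 116.000000.


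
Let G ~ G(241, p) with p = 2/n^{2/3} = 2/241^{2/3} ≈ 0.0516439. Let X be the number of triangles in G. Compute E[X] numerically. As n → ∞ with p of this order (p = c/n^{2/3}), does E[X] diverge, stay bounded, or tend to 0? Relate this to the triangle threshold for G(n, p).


Number of potential triangles: C(241, 3) = 2303960.
Each occurs with probability p³ ≈ (0.0516439)³ ≈ 1.37738675e-04.
By linearity: E[X] = C(241, 3)·p³ ≈ 2303960 · 1.37738675e-04 ≈ 317.344398.
Since α = 2/3 < 1, p = c/n^{2/3} ≫ 1/n is above the triangle threshold p ~ 1/n. Asymptotically E[X] ~ (c³/6)·n^{3(1−α)} = (2³/6)·n^{1} → ∞; triangles are abundant w.h.p.

E[X] ≈ 317.344398; in regime p = Θ(1/n^{2/3}) E[X] diverges (above the triangle threshold p ~ 1/n).


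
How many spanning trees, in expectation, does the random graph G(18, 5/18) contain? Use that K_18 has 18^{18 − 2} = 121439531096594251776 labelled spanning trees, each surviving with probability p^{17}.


K_18 has 18^{18 − 2} = 121439531096594251776 labelled spanning trees.
For each such spanning tree H, let X_H = 1 if all 17 edges of H are present in G. Then P[X_H = 1] = p^{17} = (5/18)^{17} = 762939453125/2185911559738696531968.
By linearity: E[X] = Σ_H E[X_H] = 121439531096594251776 · p^{17} = 121439531096594251776 · 762939453125/2185911559738696531968 = 762939453125/18.
Numerically: E[X] ≈ 4.2386e+10.

E[X] = 121439531096594251776 · (5/18)^{17} = 762939453125/18 ≈ 4.2386e+10.


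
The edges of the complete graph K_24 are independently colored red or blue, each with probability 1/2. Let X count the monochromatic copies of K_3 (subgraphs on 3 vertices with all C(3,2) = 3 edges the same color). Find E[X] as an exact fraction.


Let X = Σ_S X_S over the C(24, 3) = 2024 subsets S of size 3, where X_S = 1 if the K_3 on S is monochromatic.
For a fixed S, the K_3 on S has C(3, 2) = 3 edges. P[all 3 edges red] = (1/2)^3, and likewise for blue, so P[monochromatic] = 2·(1/2)^3 = 2^{1 − 3} = 1/4.
By linearity of expectation: E[X] = C(24, 3) · 2^{1 − 3} = 2024 · 1/4 = 506.
Numerically: E[X] ≈ 506.000000.

E[X] = C(24,3)·2^(1−C(3,2)) = 506 ≈ 506.000000.


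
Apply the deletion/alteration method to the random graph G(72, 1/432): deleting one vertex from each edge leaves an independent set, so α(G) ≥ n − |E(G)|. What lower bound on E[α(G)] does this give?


E[|E(G)|] = C(72, 2)·p = 2556 · (1/432) = 71/12.
E[α(G)] ≥ n − E[|E(G)|] = 72 − 71/12 = 793/12.
Numerically: ≈ 66.08333.
(This is only a lower bound; the true E[α(G)] may be larger.)

E[α(G)] ≥ 793/12 ≈ 66.08333.


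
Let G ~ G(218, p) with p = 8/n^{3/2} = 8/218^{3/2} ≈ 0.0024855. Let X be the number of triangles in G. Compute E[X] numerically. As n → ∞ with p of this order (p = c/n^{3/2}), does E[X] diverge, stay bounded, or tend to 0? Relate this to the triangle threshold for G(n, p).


Number of potential triangles: C(218, 3) = 1703016.
Each occurs with probability p³ ≈ (0.0024855)³ ≈ 1.5353795e-08.
By linearity: E[X] = C(218, 3)·p³ ≈ 1703016 · 1.5353795e-08 ≈ 0.02615.
Since α = 3/2 > 1, p = c/n^{3/2} = o(1/n) is below the triangle threshold p ~ 1/n. Asymptotically E[X] ~ (c³/6)·n^{3(1−α)} = (8³/6)·n^{-1.5} → 0, so by Markov's inequality G has no triangles w.h.p.

E[X] ≈ 0.02615; in regime p = Θ(1/n^{3/2}) E[X] tends to 0 (below the triangle threshold p ~ 1/n).


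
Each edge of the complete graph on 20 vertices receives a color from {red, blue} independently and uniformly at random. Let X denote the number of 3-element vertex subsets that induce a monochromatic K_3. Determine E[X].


Let X = Σ_S X_S over the C(20, 3) = 1140 subsets S of size 3, where X_S = 1 if the K_3 on S is monochromatic.
For a fixed S, the K_3 on S has C(3, 2) = 3 edges. P[all 3 edges red] = (1/2)^3, and likewise for blue, so P[monochromatic] = 2·(1/2)^3 = 2^{1 − 3} = 1/4.
Summing: E[X] = C(20, 3) · 2^{1 − 3} = 1140 · 1/4 = 285.
Numerically: E[X] ≈ 285.000.

E[X] = C(20,3)·2^(1−C(3,2)) = 285 ≈ 285.000.


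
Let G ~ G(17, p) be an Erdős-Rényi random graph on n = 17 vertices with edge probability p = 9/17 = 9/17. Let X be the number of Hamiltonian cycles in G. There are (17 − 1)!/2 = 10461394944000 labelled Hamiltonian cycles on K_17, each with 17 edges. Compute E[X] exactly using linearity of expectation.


K_17 has (17 − 1)!/2 = 10461394944000 labelled Hamiltonian cycles.
For each such Hamiltonian cycle H, let X_H = 1 if all 17 edges of H are present in G. Then P[X_H = 1] = p^{17} = (9/17)^{17} = 16677181699666569/827240261886336764177.
By linearity: E[X] = Σ_H E[X_H] = 10461394944000 · p^{17} = 10461394944000 · 16677181699666569/827240261886336764177 = 174466584313061171422427136000/827240261886336764177.
Numerically: E[X] ≈ 2.10902e+08.

E[X] = 10461394944000 · (9/17)^{17} = 174466584313061171422427136000/827240261886336764177 ≈ 2.10902e+08.


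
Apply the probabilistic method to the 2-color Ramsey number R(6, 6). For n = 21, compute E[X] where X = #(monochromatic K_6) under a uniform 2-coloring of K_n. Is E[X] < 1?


E[X] = C(21, 6) · 2^{1 − 15} = 54264 · 2^{−14} = 54264/16384.
As a reduced fraction: E[X] = 6783/2048 ≈ 3.312.
Is E[X] < 1? NO.
Since E[X] ≥ 1, the first-moment bound is inconclusive at n = 21; it does NOT by itself certify R(6, 6) > 21.

E[X] = 6783/2048 ≈ 3.312; E[X] ≥ 1; first-moment method inconclusive here.


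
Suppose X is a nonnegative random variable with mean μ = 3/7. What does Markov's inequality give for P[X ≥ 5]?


μ = E[X] = 3/7, a = 5.
Markov: P[X ≥ 5] ≤ μ/a = (3/7)/5 = 3/35.
Numerically: ≈ 0.0857.
(Since a = 5 > μ = 0.4286, the bound 3/35 is < 1 and informative.)

P[X ≥ 5] ≤ 3/35 ≈ 0.0857.


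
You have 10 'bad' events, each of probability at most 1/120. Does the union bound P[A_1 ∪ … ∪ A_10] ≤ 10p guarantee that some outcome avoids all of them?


Union bound: P[∪_{i=1}^{10} A_i] ≤ Σ_i P[A_i] ≤ 10·p = 10·(1/120) = 1/12.
Numerically: 1/12 ≈ 0.08333.
Is 1/12 < 1? YES.
Since P[∪ A_i] ≤ 1/12 < 1, the complement has P[∩ A_i^c] ≥ 1 − 1/12 = 11/12 > 0, so some outcome avoids every A_i.

10·p = 1/12 ≈ 0.08333; existence CERTIFIED by the union bound.


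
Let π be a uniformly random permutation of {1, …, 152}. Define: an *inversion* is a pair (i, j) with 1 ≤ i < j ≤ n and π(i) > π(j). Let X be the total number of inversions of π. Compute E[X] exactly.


Write X = Σ X_I over the C(152, 2) = 11476 pairs i < j, with X_I the indicator of one inversion.
There are 11476 indicators.
For each fixed pair i < j, the values π(i) and π(j) are two distinct elements of {1, …, 152} in uniformly random order; by symmetry P[π(i) > π(j)] = 1/2.
By linearity: E[X] = 11476 · (1/2) = C(152, 2) · (1/2) = 11476/2 = 5738 ≈ 5738.0000.

E[X] = 5738 = 5738.0000.


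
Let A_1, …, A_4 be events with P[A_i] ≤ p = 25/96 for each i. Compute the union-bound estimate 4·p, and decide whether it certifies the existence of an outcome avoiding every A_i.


Union bound: P[∪_{i=1}^{4} A_i] ≤ Σ_i P[A_i] ≤ 4·p = 4·(25/96) = 25/24.
Numerically: 25/24 ≈ 1.04167.
Is 25/24 < 1? NO.
Since the bound 25/24 is ≥ 1, the union bound is uninformative here; it does NOT by itself certify existence.

4·p = 25/24 ≈ 1.04167; existence NOT certified by the union bound.


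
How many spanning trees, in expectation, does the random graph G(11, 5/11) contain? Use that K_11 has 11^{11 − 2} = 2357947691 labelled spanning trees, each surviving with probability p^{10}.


K_11 has 11^{11 − 2} = 2357947691 labelled spanning trees.
For each such spanning tree H, let X_H = 1 if all 10 edges of H are present in G. Then P[X_H = 1] = p^{10} = (5/11)^{10} = 9765625/25937424601.
By linearity of expectation: E[X] = Σ_H E[X_H] = 2357947691 · p^{10} = 2357947691 · 9765625/25937424601 = 9765625/11.
Numerically: E[X] ≈ 8.878e+05.

E[X] = 2357947691 · (5/11)^{10} = 9765625/11 ≈ 8.878e+05.


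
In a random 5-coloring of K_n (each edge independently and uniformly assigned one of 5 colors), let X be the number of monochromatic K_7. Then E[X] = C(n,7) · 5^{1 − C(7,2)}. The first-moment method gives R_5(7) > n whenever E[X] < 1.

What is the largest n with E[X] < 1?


We need C(n, 7) · 5^{1 − 21} < 1, i.e. C(n, 7) < 5^{21 − 1} = 95367431640625.
Check values of n near the boundary:
  n = 332: C(332, 7) = 82772214646616; 82772214646616 < 95367431640625? YES
  n = 333: C(333, 7) = 84549532139028; 84549532139028 < 95367431640625? YES
  n = 334: C(334, 7) = 86359460961576; 86359460961576 < 95367431640625? YES
  n = 335: C(335, 7) = 88202498238195; 88202498238195 < 95367431640625? YES
  n = 336: C(336, 7) = 90079147136880; 90079147136880 < 95367431640625? YES
  n = 337: C(337, 7) = 91989916924632; 91989916924632 < 95367431640625? YES
  n = 338: C(338, 7) = 93935323022736; 93935323022736 < 95367431640625? YES
  n = 339: C(339, 7) = 95915887062372; 95915887062372 < 95367431640625? NO
  n = 340: C(340, 7) = 97932136940560; 97932136940560 < 95367431640625? NO
  n = 341: C(341, 7) = 99984606876440; 99984606876440 < 95367431640625? NO
The largest n with C(n, 7) < 95367431640625 is n = 338 (where E[X] = 93935323022736/95367431640625 ≈ 0.9849833). Hence R_5(7) > 338, i.e. R_5(7) ≥ 339.

Largest n = 338; hence R_5(7) > 338.


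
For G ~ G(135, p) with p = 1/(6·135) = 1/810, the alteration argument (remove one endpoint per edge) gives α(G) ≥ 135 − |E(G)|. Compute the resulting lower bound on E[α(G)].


E[|E(G)|] = C(135, 2)·p = 9045 · (1/810) = 67/6.
E[α(G)] ≥ n − E[|E(G)|] = 135 − 67/6 = 743/6.
Numerically: ≈ 123.833.
(This is only a lower bound; the true E[α(G)] may be larger.)

E[α(G)] ≥ 743/6 ≈ 123.833.


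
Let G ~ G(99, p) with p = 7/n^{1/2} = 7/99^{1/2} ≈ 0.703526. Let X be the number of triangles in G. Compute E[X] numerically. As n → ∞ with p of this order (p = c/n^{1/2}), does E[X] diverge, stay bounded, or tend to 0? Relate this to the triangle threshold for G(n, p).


Number of potential triangles: C(99, 3) = 156849.
Each occurs with probability p³ ≈ (0.703526)³ ≈ 3.48210071e-01.
By linearity: E[X] = C(99, 3)·p³ ≈ 156849 · 3.48210071e-01 ≈ 54616.401481.
Since α = 1/2 < 1, p = c/n^{1/2} ≫ 1/n is above the triangle threshold p ~ 1/n. Asymptotically E[X] ~ (c³/6)·n^{3(1−α)} = (7³/6)·n^{1.5} → ∞; triangles are abundant w.h.p.

E[X] ≈ 54616.401481; in regime p = Θ(1/n^{1/2}) E[X] diverges (above the triangle threshold p ~ 1/n).


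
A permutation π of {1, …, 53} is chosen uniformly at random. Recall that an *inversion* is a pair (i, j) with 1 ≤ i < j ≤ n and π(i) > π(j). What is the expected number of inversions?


Write X = Σ X_I over the C(53, 2) = 1378 pairs i < j, with X_I the indicator of one inversion.
There are 1378 indicators.
For each fixed pair i < j, the values π(i) and π(j) are two distinct elements of {1, …, 53} in uniformly random order; by symmetry P[π(i) > π(j)] = 1/2.
By linearity: E[X] = 1378 · (1/2) = C(53, 2) · (1/2) = 1378/2 = 689 ≈ 689.00000.

E[X] = 689 = 689.00000.


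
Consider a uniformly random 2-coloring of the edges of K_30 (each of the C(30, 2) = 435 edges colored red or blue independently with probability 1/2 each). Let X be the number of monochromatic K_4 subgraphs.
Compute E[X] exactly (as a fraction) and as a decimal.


Let X = Σ_S X_S over the C(30, 4) = 27405 subsets S of size 4, where X_S = 1 if the K_4 on S is monochromatic.
For a fixed S, the K_4 on S has C(4, 2) = 6 edges. P[all 6 edges red] = (1/2)^6, and likewise for blue, so P[monochromatic] = 2·(1/2)^6 = 2^{1 − 6} = 1/32.
By linearity of expectation: E[X] = C(30, 4) · 2^{1 − 6} = 27405 · 1/32 = 27405/32.
Numerically: E[X] ≈ 856.406.

E[X] = C(30,4)·2^(1−C(4,2)) = 27405/32 ≈ 856.406.


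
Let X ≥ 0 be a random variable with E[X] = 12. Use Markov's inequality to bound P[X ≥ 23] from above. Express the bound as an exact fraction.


μ = E[X] = 12, a = 23.
Markov: P[X ≥ 23] ≤ μ/a = (12)/23 = 12/23.
Numerically: ≈ 0.52174.
(Since a = 23 > μ = 12.00000, the bound 12/23 is < 1 and informative.)

P[X ≥ 23] ≤ 12/23 ≈ 0.52174.


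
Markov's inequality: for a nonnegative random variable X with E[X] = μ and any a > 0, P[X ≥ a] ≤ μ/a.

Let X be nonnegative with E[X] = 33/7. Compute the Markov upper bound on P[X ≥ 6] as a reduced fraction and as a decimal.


μ = E[X] = 33/7, a = 6.
Markov: P[X ≥ 6] ≤ μ/a = (33/7)/6 = 11/14.
Numerically: ≈ 0.7857.
(Since a = 6 > μ = 4.7143, the bound 11/14 is < 1 and informative.)

P[X ≥ 6] ≤ 11/14 ≈ 0.7857.


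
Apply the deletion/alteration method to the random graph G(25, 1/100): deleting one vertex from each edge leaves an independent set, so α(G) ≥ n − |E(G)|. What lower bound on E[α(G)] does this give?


E[|E(G)|] = C(25, 2)·p = 300 · (1/100) = 3.
E[α(G)] ≥ n − E[|E(G)|] = 25 − 3 = 22.
Numerically: ≈ 22.000000.
(This is only a lower bound; the true E[α(G)] may be larger.)

E[α(G)] ≥ 22 ≈ 22.000000.
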